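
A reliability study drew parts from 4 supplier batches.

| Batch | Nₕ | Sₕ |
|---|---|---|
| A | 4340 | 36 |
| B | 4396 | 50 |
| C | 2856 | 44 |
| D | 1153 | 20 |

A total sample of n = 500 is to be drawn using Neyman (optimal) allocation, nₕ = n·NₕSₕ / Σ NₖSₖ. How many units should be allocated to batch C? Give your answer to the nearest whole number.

120

Σ NₕSₕ = 4340·36 + 4396·50 + 2856·44 + 1153·20 = 524764.
Share for C: 125664/524764 = 0.23947.
n_C = 500 × 0.23947 = 119.734... → 120.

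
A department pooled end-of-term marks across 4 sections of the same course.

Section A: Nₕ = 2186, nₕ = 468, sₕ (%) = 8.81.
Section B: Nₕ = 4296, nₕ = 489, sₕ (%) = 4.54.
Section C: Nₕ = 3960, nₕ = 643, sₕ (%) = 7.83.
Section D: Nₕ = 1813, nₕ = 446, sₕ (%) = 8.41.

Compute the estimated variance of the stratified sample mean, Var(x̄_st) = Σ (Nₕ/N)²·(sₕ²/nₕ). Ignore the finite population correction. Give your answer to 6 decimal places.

0.023883

N = 12255. Term for each stratum: Wₕ²sₕ²/nₕ.
Var(x̄_st) = 0.005276910 + 0.005179702 + 0.009955803 + 0.003470772 = 0.023883186 → 0.023883.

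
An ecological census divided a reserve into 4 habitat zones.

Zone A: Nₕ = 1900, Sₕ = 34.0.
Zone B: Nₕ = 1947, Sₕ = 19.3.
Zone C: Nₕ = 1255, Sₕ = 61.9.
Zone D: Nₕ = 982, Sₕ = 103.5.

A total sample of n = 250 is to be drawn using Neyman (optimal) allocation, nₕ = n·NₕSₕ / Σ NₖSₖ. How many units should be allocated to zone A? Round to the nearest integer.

A: NₕSₕ = 1900·34.0 = 64600
B: NₕSₕ = 1947·19.3 = 37577.1
C: NₕSₕ = 1255·61.9 = 77684.5
D: NₕSₕ = 982·103.5 = 101637
Σ NₕSₕ = 281498.6.
n_A = 250·64600/281498.6 = 57.372... → 57.

57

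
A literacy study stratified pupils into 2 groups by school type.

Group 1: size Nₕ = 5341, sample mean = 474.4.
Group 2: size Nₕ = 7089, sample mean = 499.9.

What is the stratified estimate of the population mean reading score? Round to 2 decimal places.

N = 12430; weights Wₕ = Nₕ/N = (0.4297, 0.5703).
x̄_st = Σ Wₕ·x̄ₕ = 0.4297·474.4 + 0.5703·499.9 ≈ 488.9430...
→ 488.94.

488.94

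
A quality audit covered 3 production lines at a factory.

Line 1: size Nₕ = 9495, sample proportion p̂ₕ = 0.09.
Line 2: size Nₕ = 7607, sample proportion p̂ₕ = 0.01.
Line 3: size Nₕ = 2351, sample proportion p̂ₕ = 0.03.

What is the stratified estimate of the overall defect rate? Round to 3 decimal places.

N = 9495 + 7607 + 2351 = 19453.
Overall proportion = Σ (Nₕ/N)·p̂ₕ.
Σ Nₕp̂ₕ = 854.55 + 76.07 + 70.53 = 1001.15.
1001.15 / 19453 = 0.05147... → 0.051.

0.051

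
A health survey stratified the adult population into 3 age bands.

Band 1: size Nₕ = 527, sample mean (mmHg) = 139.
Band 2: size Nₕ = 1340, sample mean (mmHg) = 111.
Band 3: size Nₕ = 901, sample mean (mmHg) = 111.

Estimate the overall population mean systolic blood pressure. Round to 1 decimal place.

x̄_st = (Σ Nₕx̄ₕ) / (Σ Nₕ) = (527·139 + 1340·111 + 901·111) / 2768
= 322004 / 2768 = 116.331... → 116.3.

116.3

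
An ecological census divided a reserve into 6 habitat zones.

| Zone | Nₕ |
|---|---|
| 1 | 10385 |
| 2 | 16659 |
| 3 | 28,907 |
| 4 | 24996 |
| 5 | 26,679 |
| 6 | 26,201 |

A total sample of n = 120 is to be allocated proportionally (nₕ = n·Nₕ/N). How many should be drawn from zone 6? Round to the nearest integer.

23

N = 10385 + 16659 + 28907 + 24996 + 26679 + 26201 = 133827.
n_6 = 120·26201/133827 = 23.494... → 23.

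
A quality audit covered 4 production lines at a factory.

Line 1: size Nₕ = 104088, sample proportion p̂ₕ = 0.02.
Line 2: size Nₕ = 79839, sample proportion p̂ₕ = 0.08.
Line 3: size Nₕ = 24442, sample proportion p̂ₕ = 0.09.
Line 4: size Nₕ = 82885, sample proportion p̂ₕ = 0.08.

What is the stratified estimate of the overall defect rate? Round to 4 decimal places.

Wₕ = Nₕ/N with N = 291254: 0.3574, 0.2741, 0.0839, 0.2846.
p̂_st = 0.3574·0.02 + 0.2741·0.08 + 0.0839·0.09 + 0.2846·0.08 ≈ 0.059396... → 0.0594.

0.0594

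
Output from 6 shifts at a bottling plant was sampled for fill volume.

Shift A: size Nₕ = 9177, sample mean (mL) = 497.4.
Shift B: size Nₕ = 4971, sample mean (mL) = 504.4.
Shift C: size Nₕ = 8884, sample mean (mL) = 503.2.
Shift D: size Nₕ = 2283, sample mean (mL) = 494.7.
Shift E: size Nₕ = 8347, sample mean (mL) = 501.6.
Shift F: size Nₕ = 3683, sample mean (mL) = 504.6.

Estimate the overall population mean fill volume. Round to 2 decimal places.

501.20

N = 9177 + 4971 + 8884 + 2283 + 8347 + 3683 = 37345.
Weight each subgroup mean by Nₕ/N and sum.
Σ Nₕx̄ₕ = 9177·497.4 + 4971·504.4 + 8884·503.2 + 2283·494.7 + 8347·501.6 + 3683·504.6 = 4564639.8 + 2507372.4 + 4470428.8 + 1129400.1 + 4186855.2 + 1858441.8 = 18717138.1.
Divide by N: 18717138.1 / 37345 = 501.1953... → 501.20.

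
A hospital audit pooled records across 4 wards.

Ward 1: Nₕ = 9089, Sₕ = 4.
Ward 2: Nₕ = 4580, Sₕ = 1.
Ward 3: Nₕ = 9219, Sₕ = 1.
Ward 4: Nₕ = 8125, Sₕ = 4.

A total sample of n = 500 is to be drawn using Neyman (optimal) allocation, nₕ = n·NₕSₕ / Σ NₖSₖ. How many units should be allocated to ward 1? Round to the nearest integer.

Σ NₕSₕ = 9089·4 + 4580·1 + 9219·1 + 8125·4 = 82655.
Share for 1: 36356/82655 = 0.43985.
n_1 = 500 × 0.43985 = 219.926... → 220.

220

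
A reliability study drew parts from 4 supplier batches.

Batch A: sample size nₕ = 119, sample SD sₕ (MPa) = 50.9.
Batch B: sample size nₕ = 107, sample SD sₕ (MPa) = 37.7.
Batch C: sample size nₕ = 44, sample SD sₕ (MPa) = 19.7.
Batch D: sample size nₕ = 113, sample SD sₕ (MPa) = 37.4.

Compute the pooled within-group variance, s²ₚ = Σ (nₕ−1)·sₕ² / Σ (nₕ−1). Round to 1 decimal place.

1661.5

A: (119−1)·50.9² = 118·2590.81 = 305715.58
B: (107−1)·37.7² = 106·1421.29 = 150656.74
C: (44−1)·19.7² = 43·388.09 = 16687.87
D: (113−1)·37.4² = 112·1398.76 = 156661.12
Numerator = 629721.31; denominator = Σ(nₕ−1) = 379.
s²ₚ = 629721.31/379 = 1661.534... → 1661.5.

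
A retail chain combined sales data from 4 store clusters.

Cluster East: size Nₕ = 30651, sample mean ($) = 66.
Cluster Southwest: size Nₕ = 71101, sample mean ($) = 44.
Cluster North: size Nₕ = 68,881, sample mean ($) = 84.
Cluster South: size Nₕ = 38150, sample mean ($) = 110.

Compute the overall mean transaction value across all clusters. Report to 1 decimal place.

x̄_st = (Σ Nₕx̄ₕ) / (Σ Nₕ) = (30651·66 + 71101·44 + 68881·84 + 38150·110) / 208783
= 15133914 / 208783 = 72.486... → 72.5.

72.5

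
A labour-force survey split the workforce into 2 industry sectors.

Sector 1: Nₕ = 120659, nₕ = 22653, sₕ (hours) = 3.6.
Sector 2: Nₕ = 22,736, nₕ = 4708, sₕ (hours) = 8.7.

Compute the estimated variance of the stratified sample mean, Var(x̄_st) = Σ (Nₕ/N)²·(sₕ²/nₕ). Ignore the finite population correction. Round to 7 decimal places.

0.0008092

N = 143395. Term for each stratum: Wₕ²sₕ²/nₕ.
Var(x̄_st) = 0.0004050706 + 0.0004041682 = 0.0008092388 → 0.0008092.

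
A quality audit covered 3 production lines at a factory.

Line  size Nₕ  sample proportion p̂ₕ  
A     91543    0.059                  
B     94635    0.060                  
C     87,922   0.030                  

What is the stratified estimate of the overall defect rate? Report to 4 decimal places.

N = 91543 + 94635 + 87922 = 274100.
Overall proportion = Σ (Nₕ/N)·p̂ₕ.
Σ Nₕp̂ₕ = 5401.037 + 5678.1 + 2637.66 = 13716.797.
13716.797 / 274100 = 0.050043... → 0.0500.

0.0500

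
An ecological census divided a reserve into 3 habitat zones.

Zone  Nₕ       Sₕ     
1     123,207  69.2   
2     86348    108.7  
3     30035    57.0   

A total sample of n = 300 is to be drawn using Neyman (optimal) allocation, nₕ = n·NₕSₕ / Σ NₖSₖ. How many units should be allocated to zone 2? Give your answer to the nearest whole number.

143

1: NₕSₕ = 123207·69.2 = 8525924.4
2: NₕSₕ = 86348·108.7 = 9386027.6
3: NₕSₕ = 30035·57.0 = 1711995
Σ NₕSₕ = 19623947.
n_2 = 300·9386027.6/19623947 = 143.488... → 143.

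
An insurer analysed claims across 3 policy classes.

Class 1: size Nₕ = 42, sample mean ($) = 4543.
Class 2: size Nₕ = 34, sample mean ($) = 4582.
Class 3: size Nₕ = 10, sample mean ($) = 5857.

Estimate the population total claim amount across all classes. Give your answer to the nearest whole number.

405164

1: 42·4543 = 190806
2: 34·4582 = 155788
3: 10·5857 = 58570
τ̂ = Σ Nₕx̄ₕ = 405164.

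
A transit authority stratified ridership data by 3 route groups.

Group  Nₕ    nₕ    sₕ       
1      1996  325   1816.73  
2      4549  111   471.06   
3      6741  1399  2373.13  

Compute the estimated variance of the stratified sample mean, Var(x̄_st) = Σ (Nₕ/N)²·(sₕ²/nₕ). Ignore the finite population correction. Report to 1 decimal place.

1499.9

N = 13286; Wₕ = Nₕ/N.
group 1: (1996/13286)²·1816.73²/325 = 229.2081
group 2: (4549/13286)²·471.06²/111 = 234.3543
group 3: (6741/13286)²·2373.13²/1399 = 1036.3000
Sum = 1499.8624 → 1499.9.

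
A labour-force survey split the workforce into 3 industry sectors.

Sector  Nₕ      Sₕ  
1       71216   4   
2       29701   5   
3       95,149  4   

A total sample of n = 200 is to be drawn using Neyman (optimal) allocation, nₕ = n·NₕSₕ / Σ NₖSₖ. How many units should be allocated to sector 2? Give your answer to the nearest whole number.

36

1: NₕSₕ = 71216·4 = 284864
2: NₕSₕ = 29701·5 = 148505
3: NₕSₕ = 95149·4 = 380596
Σ NₕSₕ = 813965.
n_2 = 200·148505/813965 = 36.489... → 36.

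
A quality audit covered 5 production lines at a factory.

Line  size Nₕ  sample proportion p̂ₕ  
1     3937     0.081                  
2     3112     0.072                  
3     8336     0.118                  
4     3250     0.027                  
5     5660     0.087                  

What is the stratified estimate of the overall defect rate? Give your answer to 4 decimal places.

N = 3937 + 3112 + 8336 + 3250 + 5660 = 24295.
Overall proportion = Σ (Nₕ/N)·p̂ₕ.
Σ Nₕp̂ₕ = 318.897 + 224.064 + 983.648 + 87.75 + 492.42 = 2106.779.
2106.779 / 24295 = 0.086717... → 0.0867.

0.0867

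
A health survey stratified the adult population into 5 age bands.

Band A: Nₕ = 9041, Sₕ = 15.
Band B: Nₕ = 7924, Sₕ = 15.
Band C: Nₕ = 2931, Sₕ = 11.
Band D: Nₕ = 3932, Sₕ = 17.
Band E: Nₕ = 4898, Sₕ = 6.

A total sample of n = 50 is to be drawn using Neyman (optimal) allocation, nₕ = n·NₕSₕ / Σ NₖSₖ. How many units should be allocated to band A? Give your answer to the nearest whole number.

18

A: NₕSₕ = 9041·15 = 135615
B: NₕSₕ = 7924·15 = 118860
C: NₕSₕ = 2931·11 = 32241
D: NₕSₕ = 3932·17 = 66844
E: NₕSₕ = 4898·6 = 29388
Σ NₕSₕ = 382948.
n_A = 50·135615/382948 = 17.707... → 18.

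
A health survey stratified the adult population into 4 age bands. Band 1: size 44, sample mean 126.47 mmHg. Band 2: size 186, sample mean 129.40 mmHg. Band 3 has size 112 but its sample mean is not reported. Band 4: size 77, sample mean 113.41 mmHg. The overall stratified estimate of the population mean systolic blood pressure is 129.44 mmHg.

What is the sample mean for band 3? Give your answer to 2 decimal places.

141.69

N = 44 + 186 + 112 + 77 = 419.
Overall total = μ·N = 129.44·419 = 54235.36.
Subtract the known strata: 44·126.47 + 186·129.40 + 77·113.41 = 38365.65.
Remaining total for band 3: 54235.36 − 38365.65 = 15869.71.
Divide by its size: 15869.71 / 112 = 141.6938... → 141.69.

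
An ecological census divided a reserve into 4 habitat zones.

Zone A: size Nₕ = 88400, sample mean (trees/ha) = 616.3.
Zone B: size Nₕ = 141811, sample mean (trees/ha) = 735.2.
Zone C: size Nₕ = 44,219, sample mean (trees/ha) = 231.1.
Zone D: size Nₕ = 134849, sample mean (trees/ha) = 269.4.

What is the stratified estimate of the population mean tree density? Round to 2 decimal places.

x̄_st = (Σ Nₕx̄ₕ) / (Σ Nₕ) = (88400·616.3 + 141811·735.2 + 44219·231.1 + 134849·269.4) / 409279
= 205287698.7 / 409279 = 501.5838... → 501.58.

501.58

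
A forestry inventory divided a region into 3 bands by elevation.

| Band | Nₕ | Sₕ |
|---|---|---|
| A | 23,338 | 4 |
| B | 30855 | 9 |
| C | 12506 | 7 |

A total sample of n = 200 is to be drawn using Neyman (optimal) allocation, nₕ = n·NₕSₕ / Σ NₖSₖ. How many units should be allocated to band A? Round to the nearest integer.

A: NₕSₕ = 23338·4 = 93352
B: NₕSₕ = 30855·9 = 277695
C: NₕSₕ = 12506·7 = 87542
Σ NₕSₕ = 458589.
n_A = 200·93352/458589 = 40.713... → 41.

41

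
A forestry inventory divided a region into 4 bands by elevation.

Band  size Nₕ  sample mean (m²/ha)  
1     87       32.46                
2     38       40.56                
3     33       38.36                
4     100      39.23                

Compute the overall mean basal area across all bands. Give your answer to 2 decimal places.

37.03

x̄_st = (Σ Nₕx̄ₕ) / (Σ Nₕ) = (87·32.46 + 38·40.56 + 33·38.36 + 100·39.23) / 258
= 9554.18 / 258 = 37.0317... → 37.03.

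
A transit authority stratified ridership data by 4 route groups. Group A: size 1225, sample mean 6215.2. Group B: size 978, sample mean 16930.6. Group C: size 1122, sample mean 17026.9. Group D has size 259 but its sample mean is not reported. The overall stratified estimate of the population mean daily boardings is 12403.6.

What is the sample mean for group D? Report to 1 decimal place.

Σ Nₕx̄ₕ = N·μ, so 259·x̄_D = 3584·12403.6 − (1225·6215.2 + 978·16930.6 + 1122·17026.9).
= 44454502.4 − 43275928.6 = 1178573.8.
x̄_D = 1178573.8 / 259 = 4550.478... → 4550.5.

4550.5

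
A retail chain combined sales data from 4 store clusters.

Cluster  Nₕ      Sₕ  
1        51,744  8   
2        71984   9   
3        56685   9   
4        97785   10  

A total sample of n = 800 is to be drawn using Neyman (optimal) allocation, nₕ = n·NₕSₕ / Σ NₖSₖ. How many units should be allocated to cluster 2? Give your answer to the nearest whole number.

1: NₕSₕ = 51744·8 = 413952
2: NₕSₕ = 71984·9 = 647856
3: NₕSₕ = 56685·9 = 510165
4: NₕSₕ = 97785·10 = 977850
Σ NₕSₕ = 2549823.
n_2 = 800·647856/2549823 = 203.263... → 203.

203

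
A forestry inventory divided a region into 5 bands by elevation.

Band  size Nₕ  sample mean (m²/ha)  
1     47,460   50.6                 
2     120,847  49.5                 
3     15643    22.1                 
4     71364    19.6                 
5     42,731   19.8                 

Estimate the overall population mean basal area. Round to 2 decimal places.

x̄_st = (Σ Nₕx̄ₕ) / (Σ Nₕ) = (47460·50.6 + 120847·49.5 + 15643·22.1 + 71364·19.6 + 42731·19.8) / 298045
= 10973921 / 298045 = 36.8197... → 36.82.

36.82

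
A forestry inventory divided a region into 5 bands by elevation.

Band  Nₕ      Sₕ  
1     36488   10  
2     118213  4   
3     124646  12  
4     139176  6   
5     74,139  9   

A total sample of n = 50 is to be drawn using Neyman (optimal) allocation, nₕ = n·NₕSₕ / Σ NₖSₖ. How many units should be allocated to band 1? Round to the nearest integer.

Σ NₕSₕ = 36488·10 + 118213·4 + 124646·12 + 139176·6 + 74139·9 = 3835791.
Share for 1: 364880/3835791 = 0.09513.
n_1 = 50 × 0.09513 = 4.756... → 5.

5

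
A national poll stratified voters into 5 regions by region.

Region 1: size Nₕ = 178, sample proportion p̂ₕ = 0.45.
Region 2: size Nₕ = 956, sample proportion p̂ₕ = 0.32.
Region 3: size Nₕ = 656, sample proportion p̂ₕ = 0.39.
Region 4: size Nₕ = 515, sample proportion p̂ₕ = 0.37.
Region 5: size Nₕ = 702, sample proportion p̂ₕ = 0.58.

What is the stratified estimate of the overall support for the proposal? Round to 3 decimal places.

Wₕ = Nₕ/N with N = 3007: 0.0592, 0.3179, 0.2182, 0.1713, 0.2335.
p̂_st = 0.0592·0.45 + 0.3179·0.32 + 0.2182·0.39 + 0.1713·0.37 + 0.2335·0.58 ≈ 0.41223... → 0.412.

0.412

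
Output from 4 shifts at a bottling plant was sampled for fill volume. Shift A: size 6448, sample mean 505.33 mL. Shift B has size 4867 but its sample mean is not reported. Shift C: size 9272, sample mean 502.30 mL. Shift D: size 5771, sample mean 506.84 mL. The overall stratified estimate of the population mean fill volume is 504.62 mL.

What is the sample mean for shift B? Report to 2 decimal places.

Σ Nₕx̄ₕ = N·μ, so 4867·x̄_B = 26358·504.62 − (6448·505.33 + 9272·502.30 + 5771·506.84).
= 13300773.96 − 10840667.08 = 2460106.88.
x̄_B = 2460106.88 / 4867 = 505.4668... → 505.47.

505.47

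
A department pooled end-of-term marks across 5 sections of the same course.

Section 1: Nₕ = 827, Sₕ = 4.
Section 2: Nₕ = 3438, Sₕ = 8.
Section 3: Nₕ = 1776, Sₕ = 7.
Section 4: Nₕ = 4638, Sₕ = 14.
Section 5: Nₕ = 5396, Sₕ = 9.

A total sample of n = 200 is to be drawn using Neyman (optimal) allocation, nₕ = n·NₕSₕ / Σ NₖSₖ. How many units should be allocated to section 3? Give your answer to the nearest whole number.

Σ NₕSₕ = 827·4 + 3438·8 + 1776·7 + 4638·14 + 5396·9 = 156740.
Share for 3: 12432/156740 = 0.07932.
n_3 = 200 × 0.07932 = 15.863... → 16.

16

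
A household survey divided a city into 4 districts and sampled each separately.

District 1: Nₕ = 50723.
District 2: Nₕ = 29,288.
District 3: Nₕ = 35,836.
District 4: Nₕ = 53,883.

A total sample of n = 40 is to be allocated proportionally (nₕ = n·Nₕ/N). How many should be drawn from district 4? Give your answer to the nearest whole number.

13

N = 50723 + 29288 + 35836 + 53883 = 169730.
n_4 = 40·53883/169730 = 12.699... → 13.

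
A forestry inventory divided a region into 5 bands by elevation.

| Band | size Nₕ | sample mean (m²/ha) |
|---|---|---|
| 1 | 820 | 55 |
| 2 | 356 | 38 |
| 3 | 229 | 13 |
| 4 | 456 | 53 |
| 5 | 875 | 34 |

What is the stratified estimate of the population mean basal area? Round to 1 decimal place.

42.2

N = 2736; weights Wₕ = Nₕ/N = (0.2997, 0.1301, 0.0837, 0.1667, 0.3198).
x̄_st = Σ Wₕ·x̄ₕ = 0.2997·55 + 0.1301·38 + 0.0837·13 + 0.1667·53 + 0.3198·34 ≈ 42.223...
→ 42.2.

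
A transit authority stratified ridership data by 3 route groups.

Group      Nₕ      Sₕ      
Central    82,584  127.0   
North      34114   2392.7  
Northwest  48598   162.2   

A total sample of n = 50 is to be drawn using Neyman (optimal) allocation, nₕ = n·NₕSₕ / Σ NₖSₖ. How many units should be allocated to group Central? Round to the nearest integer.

Σ NₕSₕ = 82584·127.0 + 34114·2392.7 + 48598·162.2 = 99995331.4.
Share for Central: 10488168/99995331.4 = 0.10489.
n_Central = 50 × 0.10489 = 5.244... → 5.

5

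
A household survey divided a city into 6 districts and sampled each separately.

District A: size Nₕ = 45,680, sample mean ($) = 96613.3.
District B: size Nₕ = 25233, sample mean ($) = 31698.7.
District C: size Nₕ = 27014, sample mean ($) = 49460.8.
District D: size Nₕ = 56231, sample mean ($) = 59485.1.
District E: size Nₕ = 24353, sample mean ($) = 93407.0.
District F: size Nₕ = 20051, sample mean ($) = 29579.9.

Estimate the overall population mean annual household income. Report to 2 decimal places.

x̄_st = (Σ Nₕx̄ₕ) / (Σ Nₕ) = (45680·96613.3 + 25233·31698.7 + 27014·49460.8 + 56231·59485.1 + 24353·93407.0 + 20051·29579.9) / 198562
= 12762036796.3 / 198562 = 64272.3018... → 64272.30.

64272.30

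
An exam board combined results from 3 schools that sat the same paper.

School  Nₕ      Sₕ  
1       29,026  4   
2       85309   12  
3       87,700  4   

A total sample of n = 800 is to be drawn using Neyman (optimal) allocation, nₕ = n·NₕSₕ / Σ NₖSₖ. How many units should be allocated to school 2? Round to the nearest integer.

Σ NₕSₕ = 29026·4 + 85309·12 + 87700·4 = 1490612.
Share for 2: 1023708/1490612 = 0.68677.
n_2 = 800 × 0.68677 = 549.416... → 549.

549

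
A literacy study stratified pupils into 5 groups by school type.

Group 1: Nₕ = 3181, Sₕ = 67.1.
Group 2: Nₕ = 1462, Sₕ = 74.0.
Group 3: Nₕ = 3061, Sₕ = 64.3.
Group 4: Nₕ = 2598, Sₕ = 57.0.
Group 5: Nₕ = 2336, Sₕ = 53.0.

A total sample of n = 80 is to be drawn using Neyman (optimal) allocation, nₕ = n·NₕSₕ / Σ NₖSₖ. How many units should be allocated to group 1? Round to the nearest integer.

22

Σ NₕSₕ = 3181·67.1 + 1462·74.0 + 3061·64.3 + 2598·57.0 + 2336·53.0 = 790349.4.
Share for 1: 213445.1/790349.4 = 0.27006.
n_1 = 80 × 0.27006 = 21.605... → 22.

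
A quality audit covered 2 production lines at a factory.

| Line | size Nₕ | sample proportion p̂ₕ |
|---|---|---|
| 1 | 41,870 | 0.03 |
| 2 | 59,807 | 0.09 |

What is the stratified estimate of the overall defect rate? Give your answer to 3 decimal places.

N = 41870 + 59807 = 101677.
Overall proportion = Σ (Nₕ/N)·p̂ₕ.
Σ Nₕp̂ₕ = 1256.1 + 5382.63 = 6638.73.
6638.73 / 101677 = 0.06529... → 0.065.

0.065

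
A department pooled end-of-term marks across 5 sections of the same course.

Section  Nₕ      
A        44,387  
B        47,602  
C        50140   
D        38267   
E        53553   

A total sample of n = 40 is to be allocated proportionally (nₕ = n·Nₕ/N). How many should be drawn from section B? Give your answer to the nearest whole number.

8

Share of section B = 47602/233949 = 0.20347.
Allocate 40 × 0.20347 = 8.139... → 8.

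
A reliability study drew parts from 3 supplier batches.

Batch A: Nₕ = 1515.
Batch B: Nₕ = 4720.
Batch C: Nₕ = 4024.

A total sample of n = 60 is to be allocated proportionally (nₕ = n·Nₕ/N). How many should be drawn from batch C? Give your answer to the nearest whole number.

N = 1515 + 4720 + 4024 = 10259.
n_C = 60·4024/10259 = 23.534... → 24.

24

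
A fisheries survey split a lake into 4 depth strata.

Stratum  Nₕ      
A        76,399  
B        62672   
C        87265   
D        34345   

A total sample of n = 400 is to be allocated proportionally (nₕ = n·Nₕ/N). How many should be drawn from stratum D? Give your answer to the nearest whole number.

53

N = 76399 + 62672 + 87265 + 34345 = 260681.
n_D = 400·34345/260681 = 52.700... → 53.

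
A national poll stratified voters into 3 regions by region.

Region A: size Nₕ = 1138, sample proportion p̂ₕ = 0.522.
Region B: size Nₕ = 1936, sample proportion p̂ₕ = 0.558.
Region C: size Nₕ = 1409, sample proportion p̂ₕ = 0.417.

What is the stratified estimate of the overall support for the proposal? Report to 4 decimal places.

Wₕ = Nₕ/N with N = 4483: 0.2538, 0.4319, 0.3143.
p̂_st = 0.2538·0.522 + 0.4319·0.558 + 0.3143·0.417 ≈ 0.504545... → 0.5045.

0.5045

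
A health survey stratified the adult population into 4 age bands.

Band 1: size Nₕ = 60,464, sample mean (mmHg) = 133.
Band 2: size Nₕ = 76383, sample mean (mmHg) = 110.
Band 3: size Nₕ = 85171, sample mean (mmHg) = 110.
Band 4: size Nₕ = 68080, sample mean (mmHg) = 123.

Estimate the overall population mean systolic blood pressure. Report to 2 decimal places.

N = 290098; weights Wₕ = Nₕ/N = (0.2084, 0.2633, 0.2936, 0.2347).
x̄_st = Σ Wₕ·x̄ₕ = 0.2084·133 + 0.2633·110 + 0.2936·110 + 0.2347·123 ≈ 117.8446...
→ 117.84.

117.84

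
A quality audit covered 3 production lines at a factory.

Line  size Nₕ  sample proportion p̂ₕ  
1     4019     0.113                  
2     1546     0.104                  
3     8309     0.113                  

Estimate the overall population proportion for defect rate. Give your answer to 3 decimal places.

0.112

Wₕ = Nₕ/N with N = 13874: 0.2897, 0.1114, 0.5989.
p̂_st = 0.2897·0.113 + 0.1114·0.104 + 0.5989·0.113 ≈ 0.11200... → 0.112.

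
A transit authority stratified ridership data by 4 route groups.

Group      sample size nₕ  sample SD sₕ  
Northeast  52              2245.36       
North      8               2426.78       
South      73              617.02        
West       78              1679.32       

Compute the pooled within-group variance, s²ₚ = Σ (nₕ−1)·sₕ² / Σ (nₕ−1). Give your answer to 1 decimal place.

2622748.0

Degrees of freedom: 51 + 7 + 72 + 77 = 207.
Σ(nₕ−1)sₕ² = 51·5041641.5296 + 7·5889261.1684 + 72·380713.6804 + 77·2820115.6624 = 542908837.182.
s²ₚ = 542908837.182 / 207 = 2622748.006... → 2622748.0.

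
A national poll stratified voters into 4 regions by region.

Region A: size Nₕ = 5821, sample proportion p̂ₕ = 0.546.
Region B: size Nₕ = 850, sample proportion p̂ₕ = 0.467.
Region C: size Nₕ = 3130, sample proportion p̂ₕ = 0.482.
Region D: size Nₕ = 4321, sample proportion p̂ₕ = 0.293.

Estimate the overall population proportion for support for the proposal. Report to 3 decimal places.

N = 5821 + 850 + 3130 + 4321 = 14122.
Overall proportion = Σ (Nₕ/N)·p̂ₕ.
Σ Nₕp̂ₕ = 3178.266 + 396.95 + 1508.66 + 1266.053 = 6349.929.
6349.929 / 14122 = 0.44965... → 0.450.

0.450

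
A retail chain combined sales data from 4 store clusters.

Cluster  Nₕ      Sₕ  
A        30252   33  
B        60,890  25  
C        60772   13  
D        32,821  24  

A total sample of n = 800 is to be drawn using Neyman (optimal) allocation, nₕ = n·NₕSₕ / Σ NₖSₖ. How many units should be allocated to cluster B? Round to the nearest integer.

Σ NₕSₕ = 30252·33 + 60890·25 + 60772·13 + 32821·24 = 4098306.
Share for B: 1522250/4098306 = 0.37143.
n_B = 800 × 0.37143 = 297.147... → 297.

297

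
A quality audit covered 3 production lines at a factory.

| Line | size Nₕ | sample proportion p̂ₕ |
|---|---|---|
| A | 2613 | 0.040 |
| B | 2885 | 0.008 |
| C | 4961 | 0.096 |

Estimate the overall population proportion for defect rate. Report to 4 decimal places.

N = 2613 + 2885 + 4961 = 10459.
Overall proportion = Σ (Nₕ/N)·p̂ₕ.
Σ Nₕp̂ₕ = 104.52 + 23.08 + 476.256 = 603.856.
603.856 / 10459 = 0.057736... → 0.0577.

0.0577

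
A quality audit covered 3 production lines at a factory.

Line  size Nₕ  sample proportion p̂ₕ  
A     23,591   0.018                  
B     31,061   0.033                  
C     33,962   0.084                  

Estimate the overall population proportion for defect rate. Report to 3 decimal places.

0.049

N = 23591 + 31061 + 33962 = 88614.
Overall proportion = Σ (Nₕ/N)·p̂ₕ.
Σ Nₕp̂ₕ = 424.638 + 1025.013 + 2852.808 = 4302.459.
4302.459 / 88614 = 0.04855... → 0.049.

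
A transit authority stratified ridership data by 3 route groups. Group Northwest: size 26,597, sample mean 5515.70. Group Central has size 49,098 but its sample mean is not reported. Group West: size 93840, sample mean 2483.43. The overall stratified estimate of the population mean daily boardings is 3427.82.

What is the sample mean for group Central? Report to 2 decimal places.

4101.78

N = 26597 + 49098 + 93840 = 169535.
Overall total = μ·N = 3427.82·169535 = 581135463.7.
Subtract the known strata: 26597·5515.70 + 93840·2483.43 = 379746144.1.
Remaining total for group Central: 581135463.7 − 379746144.1 = 201389319.6.
Divide by its size: 201389319.6 / 49098 = 4101.7825... → 4101.78.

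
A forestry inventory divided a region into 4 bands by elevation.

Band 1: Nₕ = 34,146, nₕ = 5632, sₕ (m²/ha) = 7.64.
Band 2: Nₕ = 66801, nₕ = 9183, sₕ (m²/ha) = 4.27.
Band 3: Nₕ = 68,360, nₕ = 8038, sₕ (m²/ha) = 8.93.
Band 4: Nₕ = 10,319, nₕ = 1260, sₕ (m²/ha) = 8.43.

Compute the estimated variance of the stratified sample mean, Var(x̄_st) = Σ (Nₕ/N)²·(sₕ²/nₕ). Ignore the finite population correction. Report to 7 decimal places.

N = 179626; Wₕ = Nₕ/N.
band 1: (34146/179626)²·7.64²/5632 = 0.0003745117
band 2: (66801/179626)²·4.27²/9183 = 0.0002745988
band 3: (68360/179626)²·8.93²/8038 = 0.0014368804
band 4: (10319/179626)²·8.43²/1260 = 0.0001861322
Sum = 0.0022721231 → 0.0022721.

0.0022721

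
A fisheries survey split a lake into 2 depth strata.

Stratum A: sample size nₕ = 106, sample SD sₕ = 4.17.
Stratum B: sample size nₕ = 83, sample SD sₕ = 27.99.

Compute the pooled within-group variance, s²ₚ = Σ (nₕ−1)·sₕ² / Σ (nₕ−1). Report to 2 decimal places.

353.30

Degrees of freedom: 105 + 82 = 187.
Σ(nₕ−1)sₕ² = 105·17.3889 + 82·783.4401 = 66067.9227.
s²ₚ = 66067.9227 / 187 = 353.3044... → 353.30.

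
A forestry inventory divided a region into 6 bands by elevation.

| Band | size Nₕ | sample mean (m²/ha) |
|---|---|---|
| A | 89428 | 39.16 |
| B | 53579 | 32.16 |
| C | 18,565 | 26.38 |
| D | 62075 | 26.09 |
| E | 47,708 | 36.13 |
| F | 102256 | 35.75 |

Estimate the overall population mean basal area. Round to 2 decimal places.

34.03

x̄_st = (Σ Nₕx̄ₕ) / (Σ Nₕ) = (89428·39.16 + 53579·32.16 + 18565·26.38 + 62075·26.09 + 47708·36.13 + 102256·35.75) / 373611
= 12713724.61 / 373611 = 34.0293... → 34.03.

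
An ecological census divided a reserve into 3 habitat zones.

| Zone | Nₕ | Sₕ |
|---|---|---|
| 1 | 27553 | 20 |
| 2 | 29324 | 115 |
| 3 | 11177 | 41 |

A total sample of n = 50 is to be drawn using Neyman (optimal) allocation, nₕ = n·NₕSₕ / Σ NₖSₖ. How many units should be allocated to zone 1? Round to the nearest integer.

Σ NₕSₕ = 27553·20 + 29324·115 + 11177·41 = 4381577.
Share for 1: 551060/4381577 = 0.12577.
n_1 = 50 × 0.12577 = 6.288... → 6.

6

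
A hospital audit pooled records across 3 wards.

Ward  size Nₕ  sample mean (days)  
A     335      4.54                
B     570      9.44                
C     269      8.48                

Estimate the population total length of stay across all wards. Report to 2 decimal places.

A: 335·4.54 = 1520.9
B: 570·9.44 = 5380.8
C: 269·8.48 = 2281.12
τ̂ = Σ Nₕx̄ₕ = 9182.82.

9182.82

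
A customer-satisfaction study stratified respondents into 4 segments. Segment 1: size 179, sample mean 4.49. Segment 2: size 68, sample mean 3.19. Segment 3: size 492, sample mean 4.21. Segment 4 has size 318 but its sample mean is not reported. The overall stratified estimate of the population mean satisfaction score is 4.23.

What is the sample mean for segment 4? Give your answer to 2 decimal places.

4.34

N = 179 + 68 + 492 + 318 = 1057.
Overall total = μ·N = 4.23·1057 = 4471.11.
Subtract the known strata: 179·4.49 + 68·3.19 + 492·4.21 = 3091.95.
Remaining total for segment 4: 4471.11 − 3091.95 = 1379.16.
Divide by its size: 1379.16 / 318 = 4.3370... → 4.34.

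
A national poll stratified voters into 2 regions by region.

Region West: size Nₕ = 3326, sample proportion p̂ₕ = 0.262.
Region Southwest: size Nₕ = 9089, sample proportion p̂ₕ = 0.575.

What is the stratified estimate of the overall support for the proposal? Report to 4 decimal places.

0.4911

N = 3326 + 9089 = 12415.
Overall proportion = Σ (Nₕ/N)·p̂ₕ.
Σ Nₕp̂ₕ = 871.412 + 5226.175 = 6097.587.
6097.587 / 12415 = 0.491147... → 0.4911.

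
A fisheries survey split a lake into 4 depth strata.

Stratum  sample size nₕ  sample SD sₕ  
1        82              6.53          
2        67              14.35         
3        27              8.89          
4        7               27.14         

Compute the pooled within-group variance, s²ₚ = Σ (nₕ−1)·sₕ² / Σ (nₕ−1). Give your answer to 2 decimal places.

131.39

Degrees of freedom: 81 + 66 + 26 + 6 = 179.
Σ(nₕ−1)sₕ² = 81·42.6409 + 66·205.9225 + 26·79.0321 + 6·736.5796 = 23519.1101.
s²ₚ = 23519.1101 / 179 = 131.3917... → 131.39.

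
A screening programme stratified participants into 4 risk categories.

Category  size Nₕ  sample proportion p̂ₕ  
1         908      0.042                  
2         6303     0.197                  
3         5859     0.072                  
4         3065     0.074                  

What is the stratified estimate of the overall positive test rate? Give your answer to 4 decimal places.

N = 908 + 6303 + 5859 + 3065 = 16135.
Overall proportion = Σ (Nₕ/N)·p̂ₕ.
Σ Nₕp̂ₕ = 38.136 + 1241.691 + 421.848 + 226.81 = 1928.485.
1928.485 / 16135 = 0.119522... → 0.1195.

0.1195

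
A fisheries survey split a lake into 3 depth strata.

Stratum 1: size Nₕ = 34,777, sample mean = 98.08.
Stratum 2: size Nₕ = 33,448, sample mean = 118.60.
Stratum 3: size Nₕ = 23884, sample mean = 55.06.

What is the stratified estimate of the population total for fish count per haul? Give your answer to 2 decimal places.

1: 34777·98.08 = 3410928.16
2: 33448·118.60 = 3966932.8
3: 23884·55.06 = 1315053.04
τ̂ = Σ Nₕx̄ₕ = 8692914.00.

8692914.00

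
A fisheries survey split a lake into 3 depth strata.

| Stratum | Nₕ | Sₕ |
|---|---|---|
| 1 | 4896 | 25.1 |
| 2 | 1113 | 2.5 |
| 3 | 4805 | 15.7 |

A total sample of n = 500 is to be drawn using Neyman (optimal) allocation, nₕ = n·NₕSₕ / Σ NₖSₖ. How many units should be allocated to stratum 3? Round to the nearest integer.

Σ NₕSₕ = 4896·25.1 + 1113·2.5 + 4805·15.7 = 201110.6.
Share for 3: 75438.5/201110.6 = 0.37511.
n_3 = 500 × 0.37511 = 187.555... → 188.

188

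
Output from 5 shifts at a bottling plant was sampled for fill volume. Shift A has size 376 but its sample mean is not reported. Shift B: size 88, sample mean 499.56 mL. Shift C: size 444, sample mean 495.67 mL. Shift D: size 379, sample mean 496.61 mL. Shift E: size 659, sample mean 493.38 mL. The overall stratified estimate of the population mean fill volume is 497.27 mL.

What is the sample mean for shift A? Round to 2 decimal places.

N = 376 + 88 + 444 + 379 + 659 = 1946.
Overall total = μ·N = 497.27·1946 = 967687.42.
Subtract the known strata: 88·499.56 + 444·495.67 + 379·496.61 + 659·493.38 = 777391.37.
Remaining total for shift A: 967687.42 − 777391.37 = 190296.05.
Divide by its size: 190296.05 / 376 = 506.1065... → 506.11.

506.11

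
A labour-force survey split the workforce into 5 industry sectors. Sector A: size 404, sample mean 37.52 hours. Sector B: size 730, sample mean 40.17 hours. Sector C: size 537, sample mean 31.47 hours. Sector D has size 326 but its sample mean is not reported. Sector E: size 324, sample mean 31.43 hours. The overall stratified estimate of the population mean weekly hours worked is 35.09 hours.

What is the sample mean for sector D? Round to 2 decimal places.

30.30

N = 404 + 730 + 537 + 326 + 324 = 2321.
Overall total = μ·N = 35.09·2321 = 81443.89.
Subtract the known strata: 404·37.52 + 730·40.17 + 537·31.47 + 324·31.43 = 71564.89.
Remaining total for sector D: 81443.89 − 71564.89 = 9879.
Divide by its size: 9879 / 326 = 30.3037... → 30.30.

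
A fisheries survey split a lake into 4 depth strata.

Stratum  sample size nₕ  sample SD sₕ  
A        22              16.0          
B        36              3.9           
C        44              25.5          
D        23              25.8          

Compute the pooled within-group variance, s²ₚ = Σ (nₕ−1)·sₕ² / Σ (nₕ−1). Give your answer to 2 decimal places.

400.94

A: (22−1)·16.0² = 21·256 = 5376
B: (36−1)·3.9² = 35·15.21 = 532.35
C: (44−1)·25.5² = 43·650.25 = 27960.75
D: (23−1)·25.8² = 22·665.64 = 14644.08
Numerator = 48513.18; denominator = Σ(nₕ−1) = 121.
s²ₚ = 48513.18/121 = 400.9354... → 400.94.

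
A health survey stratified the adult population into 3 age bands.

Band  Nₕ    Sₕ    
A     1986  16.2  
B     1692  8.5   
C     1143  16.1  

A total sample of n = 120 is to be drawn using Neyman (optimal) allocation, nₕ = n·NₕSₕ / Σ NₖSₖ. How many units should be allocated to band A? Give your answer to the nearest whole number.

Σ NₕSₕ = 1986·16.2 + 1692·8.5 + 1143·16.1 = 64957.5.
Share for A: 32173.2/64957.5 = 0.49530.
n_A = 120 × 0.49530 = 59.436... → 59.

59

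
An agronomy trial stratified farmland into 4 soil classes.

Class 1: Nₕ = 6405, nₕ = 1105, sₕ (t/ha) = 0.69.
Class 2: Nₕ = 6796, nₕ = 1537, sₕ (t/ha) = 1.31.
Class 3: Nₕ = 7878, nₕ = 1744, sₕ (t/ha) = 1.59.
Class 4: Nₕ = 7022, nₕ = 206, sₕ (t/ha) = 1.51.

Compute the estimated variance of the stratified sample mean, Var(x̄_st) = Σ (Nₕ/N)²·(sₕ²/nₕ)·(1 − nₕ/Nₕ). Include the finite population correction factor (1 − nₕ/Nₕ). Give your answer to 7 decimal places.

N = 28101. Term for each stratum: Wₕ²sₕ²/nₕ·(1−nₕ/Nₕ).
Var(x̄_st) = 0.0000185220 + 0.0000505338 + 0.0000887082 + 0.0006708625 = 0.0008286265 → 0.0008286.

0.0008286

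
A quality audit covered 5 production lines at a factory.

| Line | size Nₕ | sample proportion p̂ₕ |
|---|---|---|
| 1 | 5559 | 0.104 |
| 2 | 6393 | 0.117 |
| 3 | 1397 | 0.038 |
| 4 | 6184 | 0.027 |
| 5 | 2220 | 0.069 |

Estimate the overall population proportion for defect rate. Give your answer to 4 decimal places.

Wₕ = Nₕ/N with N = 21753: 0.2556, 0.2939, 0.0642, 0.2843, 0.1021.
p̂_st = 0.2556·0.104 + 0.2939·0.117 + 0.0642·0.038 + 0.2843·0.027 + 0.1021·0.069 ≈ 0.078120... → 0.0781.

0.0781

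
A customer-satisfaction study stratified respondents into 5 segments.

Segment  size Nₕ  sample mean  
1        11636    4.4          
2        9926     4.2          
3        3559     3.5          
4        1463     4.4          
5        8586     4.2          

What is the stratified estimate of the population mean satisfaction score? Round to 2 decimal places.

N = 35170; weights Wₕ = Nₕ/N = (0.3309, 0.2822, 0.1012, 0.0416, 0.2441).
x̄_st = Σ Wₕ·x̄ₕ = 0.3309·4.4 + 0.2822·4.2 + 0.1012·3.5 + 0.0416·4.4 + 0.2441·4.2 ≈ 4.2037...
→ 4.20.

4.20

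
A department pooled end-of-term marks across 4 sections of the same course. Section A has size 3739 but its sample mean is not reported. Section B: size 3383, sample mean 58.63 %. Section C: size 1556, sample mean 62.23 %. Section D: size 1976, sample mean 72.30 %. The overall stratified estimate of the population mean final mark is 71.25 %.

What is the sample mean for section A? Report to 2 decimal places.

Σ Nₕx̄ₕ = N·μ, so 3739·x̄_A = 10654·71.25 − (3383·58.63 + 1556·62.23 + 1976·72.30).
= 759097.5 − 438039.97 = 321057.53.
x̄_A = 321057.53 / 3739 = 85.8672... → 85.87.

85.87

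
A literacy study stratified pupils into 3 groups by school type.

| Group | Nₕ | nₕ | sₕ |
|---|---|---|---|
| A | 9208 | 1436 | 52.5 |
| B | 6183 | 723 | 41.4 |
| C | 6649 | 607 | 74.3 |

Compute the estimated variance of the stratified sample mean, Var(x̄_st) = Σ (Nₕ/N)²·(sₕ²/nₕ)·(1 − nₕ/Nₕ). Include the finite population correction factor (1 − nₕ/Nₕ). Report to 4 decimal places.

1.1997

N = 22040; Wₕ = Nₕ/N.
group A: (9208/22040)²·52.5²/1436·(1 − 1436/9208) = 0.2827737
group B: (6183/22040)²·41.4²/723·(1 − 723/6183) = 0.1647522
group C: (6649/22040)²·74.3²/607·(1 − 607/6649) = 0.7521471
Sum = 1.1996730 → 1.1997.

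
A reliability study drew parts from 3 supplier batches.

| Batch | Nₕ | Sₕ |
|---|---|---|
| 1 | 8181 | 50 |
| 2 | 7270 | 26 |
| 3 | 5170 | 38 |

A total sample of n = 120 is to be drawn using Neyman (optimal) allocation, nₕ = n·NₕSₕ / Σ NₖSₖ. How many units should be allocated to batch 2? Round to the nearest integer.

1: NₕSₕ = 8181·50 = 409050
2: NₕSₕ = 7270·26 = 189020
3: NₕSₕ = 5170·38 = 196460
Σ NₕSₕ = 794530.
n_2 = 120·189020/794530 = 28.548... → 29.

29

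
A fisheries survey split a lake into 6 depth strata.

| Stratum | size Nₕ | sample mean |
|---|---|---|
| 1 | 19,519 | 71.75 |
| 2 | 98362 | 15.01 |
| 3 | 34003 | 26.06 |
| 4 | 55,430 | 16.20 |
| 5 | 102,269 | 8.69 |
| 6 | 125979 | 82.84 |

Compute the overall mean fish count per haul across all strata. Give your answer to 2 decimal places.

x̄_st = (Σ Nₕx̄ₕ) / (Σ Nₕ) = (19519·71.75 + 98362·15.01 + 34003·26.06 + 55430·16.20 + 102269·8.69 + 125979·82.84) / 435562
= 15985804.02 / 435562 = 36.7016... → 36.70.

36.70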